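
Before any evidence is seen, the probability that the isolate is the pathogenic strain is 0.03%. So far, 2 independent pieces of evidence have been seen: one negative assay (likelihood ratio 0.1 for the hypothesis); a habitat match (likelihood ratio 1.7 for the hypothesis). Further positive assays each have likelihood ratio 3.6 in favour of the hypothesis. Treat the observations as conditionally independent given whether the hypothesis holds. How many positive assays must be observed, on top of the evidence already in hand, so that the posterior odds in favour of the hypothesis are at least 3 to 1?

9

Prior odds = 0.0003/0.9997 = 3/9997.
Combined Bayes factor of the evidence already in hand = 0.1 × 1.7 = 0.17.
Odds after that evidence = (3/9997) × 0.17 = 51/999700.
Target odds = 3.
Need 3.6ⁿ ≥ 3 ÷ (51/999700) = 999700/17.
3.6⁸ ≈28211.1 falls short of 999700/17 but 3.6⁹ ≈101560 reaches it, so n = 9.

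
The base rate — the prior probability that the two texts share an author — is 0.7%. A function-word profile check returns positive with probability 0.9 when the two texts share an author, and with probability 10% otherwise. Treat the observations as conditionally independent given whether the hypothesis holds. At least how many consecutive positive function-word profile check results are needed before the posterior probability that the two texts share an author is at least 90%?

Prior odds: 0.007 ÷ 0.993 = 7/993.
Likelihood ratio of a positive result = 0.9/0.1 = 9.
Target odds: 0.9 ÷ 0.1 = 9.
Require 9ⁿ ≥ 9 ÷ (7/993) = 8937/7.
9³ = 729 falls short of 8937/7 but 9⁴ = 6561 reaches it, so n = 4.

4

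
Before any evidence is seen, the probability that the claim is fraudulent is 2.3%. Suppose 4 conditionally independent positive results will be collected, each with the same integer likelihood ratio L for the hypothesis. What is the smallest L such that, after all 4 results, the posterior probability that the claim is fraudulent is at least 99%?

9

Prior odds = 0.023/0.977 = 23/977.
Target odds = 0.99/0.01 = 99.
Need L⁴ ≥ 99 ÷ (23/977) = 96723/23.
8⁴ = 4096 < 96723/23 ≤ 6561 = 9⁴, so L = 9.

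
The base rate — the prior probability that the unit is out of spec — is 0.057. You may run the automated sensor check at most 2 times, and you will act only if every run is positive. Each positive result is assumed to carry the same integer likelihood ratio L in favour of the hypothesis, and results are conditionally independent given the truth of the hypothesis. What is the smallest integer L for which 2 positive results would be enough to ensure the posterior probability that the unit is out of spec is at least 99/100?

Prior odds = 0.057/0.943 = 57/943.
Target odds = 0.99/0.01 = 99.
Need L² ≥ 99 ÷ (57/943) = 31119/19.
40² = 1600 < 31119/19 ≤ 1681 = 41², so L = 41.

41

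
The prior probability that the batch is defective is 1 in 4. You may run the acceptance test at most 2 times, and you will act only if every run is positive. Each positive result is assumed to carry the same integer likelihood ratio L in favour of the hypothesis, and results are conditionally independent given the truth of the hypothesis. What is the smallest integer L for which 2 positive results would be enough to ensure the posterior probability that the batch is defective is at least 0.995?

Prior odds = 0.25/0.75 = 1/3.
Target odds = 0.995/0.005 = 199.
Need L² ≥ 199 ÷ (1/3) = 597.
24² = 576 < 597 ≤ 625 = 25², so L = 25.

25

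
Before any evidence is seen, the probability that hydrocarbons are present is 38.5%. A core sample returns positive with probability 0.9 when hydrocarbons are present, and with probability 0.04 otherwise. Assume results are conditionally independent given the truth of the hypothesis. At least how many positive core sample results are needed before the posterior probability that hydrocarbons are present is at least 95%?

2

Prior odds: 0.385 ÷ 0.615 = 77/123.
Likelihood ratio of a positive result = 0.9/0.04 = 22.5.
Target odds: 0.95 ÷ 0.05 = 19.
Require 22.5ⁿ ≥ 19 ÷ (77/123) = 2337/77.
22.5¹ = 22.5 falls short of 2337/77 but 22.5² = 506.25 reaches it, so n = 2.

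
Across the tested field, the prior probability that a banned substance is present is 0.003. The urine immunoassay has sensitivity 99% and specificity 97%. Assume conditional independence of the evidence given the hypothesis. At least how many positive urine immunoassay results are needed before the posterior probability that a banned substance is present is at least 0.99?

Prior odds = 0.003/0.997 = 3/997.
False-positive rate = 1 − 0.97 = 0.03; likelihood ratio of a positive = 0.99/0.03 = 33.
Target posterior odds = 0.99/0.01 = 99.
Require 33ⁿ ≥ 99 ÷ (3/997) = 32901.
33² = 1089 falls short of 32901 but 33³ = 35937 reaches it, so n = 3.

3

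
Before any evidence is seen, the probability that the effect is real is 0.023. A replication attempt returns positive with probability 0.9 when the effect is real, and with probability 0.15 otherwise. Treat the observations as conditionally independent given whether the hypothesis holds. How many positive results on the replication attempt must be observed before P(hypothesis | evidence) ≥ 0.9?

4

Prior odds = 0.023/0.977 = 23/977.
Likelihood ratio of a positive result = 0.9/0.15 = 6.
Target posterior odds = 0.9/0.1 = 9.
Require 6ⁿ ≥ 9 ÷ (23/977) = 8793/23.
6³ = 216 falls short of 8793/23 but 6⁴ = 1296 reaches it, so n = 4.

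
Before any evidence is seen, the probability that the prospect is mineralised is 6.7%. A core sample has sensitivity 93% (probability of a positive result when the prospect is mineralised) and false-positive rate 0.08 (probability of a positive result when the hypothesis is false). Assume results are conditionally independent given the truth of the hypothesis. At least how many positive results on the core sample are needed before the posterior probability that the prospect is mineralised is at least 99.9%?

Prior odds: 0.067 ÷ 0.933 = 67/933.
Likelihood ratio of a positive result = 0.93/0.08 = 11.625.
Target odds: 0.999 ÷ 0.001 = 999.
Need (67/933) × 11.625ⁿ ≥ 999, i.e. 11.625ⁿ ≥ 932067/67.
11.625³ = 804357/512 falls short of 932067/67 but 11.625⁴ = 74805201/4096 reaches it, so n = 4.

4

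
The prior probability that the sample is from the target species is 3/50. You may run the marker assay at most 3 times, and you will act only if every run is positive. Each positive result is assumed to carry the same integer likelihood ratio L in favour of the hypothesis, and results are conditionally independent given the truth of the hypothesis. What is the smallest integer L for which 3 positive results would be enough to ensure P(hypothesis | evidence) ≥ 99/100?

Prior odds = 0.06/0.94 = 3/47.
Target odds = 0.99/0.01 = 99.
Need L³ ≥ 99 ÷ (3/47) = 1551.
11³ = 1331 < 1551 ≤ 1728 = 12³, so L = 12.

12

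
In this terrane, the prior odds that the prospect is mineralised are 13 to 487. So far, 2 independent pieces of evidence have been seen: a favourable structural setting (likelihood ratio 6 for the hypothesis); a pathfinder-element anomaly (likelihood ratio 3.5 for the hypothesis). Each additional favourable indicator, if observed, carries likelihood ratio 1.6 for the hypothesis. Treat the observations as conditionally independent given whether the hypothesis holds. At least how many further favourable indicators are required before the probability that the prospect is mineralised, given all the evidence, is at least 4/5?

5

Prior odds = 13/487.
Combined Bayes factor of the evidence already in hand = 6 × 3.5 = 21.
Odds after that evidence = (13/487) × 21 = 273/487.
Target odds = 0.8/0.2 = 4.
Need 1.6ⁿ ≥ 4 ÷ (273/487) = 1948/273.
1.6⁴ = 6.5536 falls short of 1948/273 but 1.6⁵ = 10.48576 reaches it, so n = 5.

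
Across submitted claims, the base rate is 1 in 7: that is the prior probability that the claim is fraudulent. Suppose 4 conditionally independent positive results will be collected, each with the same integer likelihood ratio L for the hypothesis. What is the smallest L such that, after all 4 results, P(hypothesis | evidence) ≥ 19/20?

Prior odds = (1/7)/(6/7) = 1/6.
Target odds = 0.95/0.05 = 19.
Need L⁴ ≥ 19 ÷ (1/6) = 114.
3⁴ = 81 < 114 ≤ 256 = 4⁴, so L = 4.

4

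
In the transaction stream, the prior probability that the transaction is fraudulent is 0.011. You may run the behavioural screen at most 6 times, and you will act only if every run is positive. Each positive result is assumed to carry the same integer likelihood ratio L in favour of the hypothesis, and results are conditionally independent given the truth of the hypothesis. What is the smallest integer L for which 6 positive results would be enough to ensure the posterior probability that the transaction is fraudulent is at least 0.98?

5

Prior odds = 0.011/0.989 = 11/989.
Target odds = 0.98/0.02 = 49.
Need L⁶ ≥ 49 ÷ (11/989) = 48461/11.
4⁶ = 4096 < 48461/11 ≤ 15625 = 5⁶, so L = 5.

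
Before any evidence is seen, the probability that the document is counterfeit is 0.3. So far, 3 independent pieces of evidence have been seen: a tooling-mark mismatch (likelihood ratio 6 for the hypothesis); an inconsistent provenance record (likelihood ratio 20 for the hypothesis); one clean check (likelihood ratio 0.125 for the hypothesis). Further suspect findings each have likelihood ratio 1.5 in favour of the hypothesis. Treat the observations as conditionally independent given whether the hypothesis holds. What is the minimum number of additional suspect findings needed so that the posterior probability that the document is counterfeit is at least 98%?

6

Prior odds = 0.3/0.7 = 3/7.
Combined Bayes factor of the evidence already in hand = 6 × 20 × 0.125 = 15.
Odds after that evidence = (3/7) × 15 = 45/7.
Target odds = 0.98/0.02 = 49.
Need 1.5ⁿ ≥ 49 ÷ (45/7) = 343/45.
1.5⁵ = 7.59375 falls short of 343/45 but 1.5⁶ = 11.390625 reaches it, so n = 6.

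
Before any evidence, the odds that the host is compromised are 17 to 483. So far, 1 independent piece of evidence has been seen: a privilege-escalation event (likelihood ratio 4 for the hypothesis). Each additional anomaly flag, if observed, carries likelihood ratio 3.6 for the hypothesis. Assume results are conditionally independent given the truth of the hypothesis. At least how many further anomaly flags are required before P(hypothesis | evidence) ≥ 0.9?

4

Prior odds = 17/483.
Bayes factor of the evidence already in hand = 4.
Odds after that evidence = (17/483) × 4 = 68/483.
Target odds = 0.9/0.1 = 9.
Need 3.6ⁿ ≥ 9 ÷ (68/483) = 4347/68.
3.6³ = 46.656 falls short of 4347/68 but 3.6⁴ = 167.9616 reaches it, so n = 4.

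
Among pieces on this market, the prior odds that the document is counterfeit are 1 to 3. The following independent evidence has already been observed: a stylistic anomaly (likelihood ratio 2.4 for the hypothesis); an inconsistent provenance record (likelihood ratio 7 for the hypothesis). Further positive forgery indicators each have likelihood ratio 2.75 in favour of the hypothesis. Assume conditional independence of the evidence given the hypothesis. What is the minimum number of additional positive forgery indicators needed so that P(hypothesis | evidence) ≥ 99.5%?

4

Prior odds = 1/3.
Combined Bayes factor of the evidence already in hand = 2.4 × 7 = 16.8.
Odds after that evidence = (1/3) × 16.8 = 5.6.
Target odds = 0.995/0.005 = 199.
Need 2.75ⁿ ≥ 199 ÷ 5.6 = 995/28.
2.75³ = 20.796875 falls short of 995/28 but 2.75⁴ = 57.19140625 reaches it, so n = 4.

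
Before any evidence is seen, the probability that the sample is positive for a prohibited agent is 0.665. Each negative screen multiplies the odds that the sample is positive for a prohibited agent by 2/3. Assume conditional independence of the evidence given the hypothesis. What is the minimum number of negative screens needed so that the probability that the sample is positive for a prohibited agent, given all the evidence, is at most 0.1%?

19

Prior odds = 0.665/0.335 = 133/67.
Likelihood ratio per negative screen = 2/3.
Target odds: 0.001 ÷ 0.999 = 1/999.
Require (2/3)ⁿ ≤ 1/999 ÷ (133/67) = 67/132867.
(2/3)¹⁸ = 262144/387420489 is still above 67/132867 but (2/3)¹⁹ ≈0.000451093 is at or below it, so n = 19.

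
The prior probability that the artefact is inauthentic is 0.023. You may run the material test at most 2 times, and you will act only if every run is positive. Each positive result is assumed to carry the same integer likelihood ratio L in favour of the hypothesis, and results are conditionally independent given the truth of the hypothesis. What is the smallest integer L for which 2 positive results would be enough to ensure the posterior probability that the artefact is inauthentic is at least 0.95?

29

Prior odds = 0.023/0.977 = 23/977.
Target odds = 0.95/0.05 = 19.
Need L² ≥ 19 ÷ (23/977) = 18563/23.
28² = 784 < 18563/23 ≤ 841 = 29², so L = 29.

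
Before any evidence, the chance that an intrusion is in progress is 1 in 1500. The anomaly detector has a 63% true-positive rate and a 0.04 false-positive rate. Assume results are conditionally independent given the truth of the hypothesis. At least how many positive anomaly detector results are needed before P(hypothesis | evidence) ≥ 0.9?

Prior odds = (1/1500)/(1499/1500) = 1/1499.
Likelihood ratio of a positive result = 0.63/0.04 = 15.75.
Target posterior odds = 0.9/0.1 = 9.
Need (1/1499) × 15.75ⁿ ≥ 9, i.e. 15.75ⁿ ≥ 13491.
15.75³ = 3906.984375 falls short of 13491 but 15.75⁴ = 15752961/256 reaches it, so n = 4.

4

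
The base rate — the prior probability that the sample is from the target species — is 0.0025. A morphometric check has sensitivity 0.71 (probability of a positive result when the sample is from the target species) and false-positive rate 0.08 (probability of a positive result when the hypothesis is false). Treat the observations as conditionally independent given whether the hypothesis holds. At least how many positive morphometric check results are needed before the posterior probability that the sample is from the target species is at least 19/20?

Prior odds: 0.0025 ÷ 0.9975 = 1/399.
Likelihood ratio of a positive result = 0.71/0.08 = 8.875.
Target odds: 0.95 ÷ 0.05 = 19.
Need (1/399) × 8.875ⁿ ≥ 19, i.e. 8.875ⁿ ≥ 7581.
8.875⁴ = 25411681/4096 falls short of 7581 but 8.875⁵ ≈55060.7 reaches it, so n = 5.

5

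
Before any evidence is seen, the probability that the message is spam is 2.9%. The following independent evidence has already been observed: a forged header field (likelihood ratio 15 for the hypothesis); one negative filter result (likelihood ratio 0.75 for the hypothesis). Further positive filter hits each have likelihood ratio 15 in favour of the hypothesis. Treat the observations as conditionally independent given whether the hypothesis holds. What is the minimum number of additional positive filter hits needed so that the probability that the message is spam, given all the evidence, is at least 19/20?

2

Prior odds = 0.029/0.971 = 29/971.
Combined Bayes factor of the evidence already in hand = 15 × 0.75 = 11.25.
Odds after that evidence = (29/971) × 11.25 = 1305/3884.
Target odds = 0.95/0.05 = 19.
Need 15ⁿ ≥ 19 ÷ (1305/3884) = 73796/1305.
15¹ = 15 falls short of 73796/1305 but 15² = 225 reaches it, so n = 2.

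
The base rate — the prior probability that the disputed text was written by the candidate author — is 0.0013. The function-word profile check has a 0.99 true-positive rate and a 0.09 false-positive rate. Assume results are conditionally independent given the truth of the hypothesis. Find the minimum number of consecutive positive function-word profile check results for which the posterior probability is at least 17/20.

Prior odds = 0.0013/0.9987 = 13/9987.
Likelihood ratio of a positive result = 0.99/0.09 = 11.
Target odds: 0.85 ÷ 0.15 = 17/3.
Need (13/9987) × 11ⁿ ≥ 17/3, i.e. 11ⁿ ≥ 56593/13.
11³ = 1331 falls short of 56593/13 but 11⁴ = 14641 reaches it, so n = 4.

4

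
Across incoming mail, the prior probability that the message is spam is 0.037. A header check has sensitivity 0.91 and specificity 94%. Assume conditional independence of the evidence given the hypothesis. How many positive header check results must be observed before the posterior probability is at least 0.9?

Prior odds = 0.037/0.963 = 37/963.
False-positive rate = 1 − 0.94 = 0.06; likelihood ratio of a positive = 0.91/0.06 = 91/6.
Target odds: 0.9 ÷ 0.1 = 9.
Need (37/963) × (91/6)ⁿ ≥ 9, i.e. (91/6)ⁿ ≥ 8667/37.
(91/6)² = 8281/36 falls short of 8667/37 but (91/6)³ = 753571/216 reaches it, so n = 3.

3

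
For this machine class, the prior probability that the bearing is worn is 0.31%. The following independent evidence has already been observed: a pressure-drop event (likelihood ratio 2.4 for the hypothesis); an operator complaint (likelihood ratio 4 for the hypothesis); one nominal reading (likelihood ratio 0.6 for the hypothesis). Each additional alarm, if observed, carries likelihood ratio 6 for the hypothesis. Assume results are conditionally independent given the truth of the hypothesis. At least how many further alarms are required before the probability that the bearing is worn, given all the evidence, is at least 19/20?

4

Prior odds = 0.0031/0.9969 = 31/9969.
Combined Bayes factor of the evidence already in hand = 2.4 × 4 × 0.6 = 5.76.
Odds after that evidence = (31/9969) × 5.76 = 1488/83075.
Target odds = 0.95/0.05 = 19.
Need 6ⁿ ≥ 19 ÷ (1488/83075) = 1578425/1488.
6³ = 216 falls short of 1578425/1488 but 6⁴ = 1296 reaches it, so n = 4.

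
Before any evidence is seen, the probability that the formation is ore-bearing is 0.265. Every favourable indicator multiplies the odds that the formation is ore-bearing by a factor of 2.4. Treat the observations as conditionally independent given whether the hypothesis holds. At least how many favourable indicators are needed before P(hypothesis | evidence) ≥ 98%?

6

Prior odds: 0.265 ÷ 0.735 = 53/147.
Likelihood ratio per favourable indicator = 2.4.
Target odds: 0.98 ÷ 0.02 = 49.
Need (53/147) × 2.4ⁿ ≥ 49, i.e. 2.4ⁿ ≥ 7203/53.
2.4⁵ = 79.62624 falls short of 7203/53 but 2.4⁶ = 2985984/15625 reaches it, so n = 6.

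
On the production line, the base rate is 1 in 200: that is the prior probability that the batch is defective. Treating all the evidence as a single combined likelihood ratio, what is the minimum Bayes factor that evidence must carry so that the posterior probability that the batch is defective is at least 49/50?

9751

Prior odds = 0.005/0.995 = 1/199.
Target odds = 0.98/0.02 = 49.
Required Bayes factor = 49 ÷ (1/199) = 9751.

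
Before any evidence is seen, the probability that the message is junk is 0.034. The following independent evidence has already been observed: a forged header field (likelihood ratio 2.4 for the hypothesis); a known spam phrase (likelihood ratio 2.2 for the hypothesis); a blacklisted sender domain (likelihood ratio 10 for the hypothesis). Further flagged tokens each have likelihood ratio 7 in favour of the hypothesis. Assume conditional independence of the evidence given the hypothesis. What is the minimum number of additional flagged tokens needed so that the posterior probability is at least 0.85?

1

Prior odds = 0.034/0.966 = 17/483.
Combined Bayes factor of the evidence already in hand = 2.4 × 2.2 × 10 = 52.8.
Odds after that evidence = (17/483) × 52.8 = 1496/805.
Target odds = 0.85/0.15 = 17/3.
Need 7ⁿ ≥ 17/3 ÷ (1496/805) = 805/264.
7¹ = 7, which meets the required 805/264; so n = 1.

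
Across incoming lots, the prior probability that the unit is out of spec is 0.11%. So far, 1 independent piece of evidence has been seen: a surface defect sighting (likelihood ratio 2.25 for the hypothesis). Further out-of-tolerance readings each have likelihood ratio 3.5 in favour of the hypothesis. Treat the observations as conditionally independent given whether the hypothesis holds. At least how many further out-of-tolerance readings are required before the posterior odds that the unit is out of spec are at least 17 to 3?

7

Prior odds = 0.0011/0.9989 = 11/9989.
Bayes factor of the evidence already in hand = 2.25.
Odds after that evidence = (11/9989) × 2.25 = 99/39956.
Target odds = 17/3.
Need 3.5ⁿ ≥ 17/3 ÷ (99/39956) = 679252/297.
3.5⁶ = 1838.265625 falls short of 679252/297 but 3.5⁷ = 823543/128 reaches it, so n = 7.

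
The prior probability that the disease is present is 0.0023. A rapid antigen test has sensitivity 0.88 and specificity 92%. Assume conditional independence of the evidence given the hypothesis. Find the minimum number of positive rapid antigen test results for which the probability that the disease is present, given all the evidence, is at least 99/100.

5

Prior odds = 0.0023/0.9977 = 23/9977.
False-positive rate = 1 − 0.92 = 0.08; likelihood ratio of a positive = 0.88/0.08 = 11.
Target posterior odds = 0.99/0.01 = 99.
Need (23/9977) × 11ⁿ ≥ 99, i.e. 11ⁿ ≥ 987723/23.
11⁴ = 14641 falls short of 987723/23 but 11⁵ = 161051 reaches it, so n = 5.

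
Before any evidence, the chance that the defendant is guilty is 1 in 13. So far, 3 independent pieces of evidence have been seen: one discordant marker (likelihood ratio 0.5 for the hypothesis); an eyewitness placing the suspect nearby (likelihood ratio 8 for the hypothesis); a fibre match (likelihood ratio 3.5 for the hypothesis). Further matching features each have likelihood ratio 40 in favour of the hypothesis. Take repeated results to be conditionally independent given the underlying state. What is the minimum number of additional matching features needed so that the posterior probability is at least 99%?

Prior odds = (1/13)/(12/13) = 1/12.
Combined Bayes factor of the evidence already in hand = 0.5 × 8 × 3.5 = 14.
Odds after that evidence = (1/12) × 14 = 7/6.
Target odds = 0.99/0.01 = 99.
Need 40ⁿ ≥ 99 ÷ (7/6) = 594/7.
40¹ = 40 falls short of 594/7 but 40² = 1600 reaches it, so n = 2.

2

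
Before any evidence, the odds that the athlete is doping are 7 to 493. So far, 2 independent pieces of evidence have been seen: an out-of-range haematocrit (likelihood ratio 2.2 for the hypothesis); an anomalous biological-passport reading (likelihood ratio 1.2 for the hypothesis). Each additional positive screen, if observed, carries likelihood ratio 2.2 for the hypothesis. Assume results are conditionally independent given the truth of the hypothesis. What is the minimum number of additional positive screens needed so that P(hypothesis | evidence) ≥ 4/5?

6

Prior odds = 7/493.
Combined Bayes factor of the evidence already in hand = 2.2 × 1.2 = 2.64.
Odds after that evidence = (7/493) × 2.64 = 462/12325.
Target odds = 0.8/0.2 = 4.
Need 2.2ⁿ ≥ 4 ÷ (462/12325) = 24650/231.
2.2⁵ = 51.53632 falls short of 24650/231 but 2.2⁶ = 1771561/15625 reaches it, so n = 6.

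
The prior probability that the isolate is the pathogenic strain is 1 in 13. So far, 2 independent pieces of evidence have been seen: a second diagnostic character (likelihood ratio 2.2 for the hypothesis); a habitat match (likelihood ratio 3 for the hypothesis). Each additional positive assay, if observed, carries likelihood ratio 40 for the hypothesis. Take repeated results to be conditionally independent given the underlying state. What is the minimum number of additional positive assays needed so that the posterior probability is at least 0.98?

2

Prior odds = (1/13)/(12/13) = 1/12.
Combined Bayes factor of the evidence already in hand = 2.2 × 3 = 6.6.
Odds after that evidence = (1/12) × 6.6 = 0.55.
Target odds = 0.98/0.02 = 49.
Need 40ⁿ ≥ 49 ÷ 0.55 = 980/11.
40¹ = 40 falls short of 980/11 but 40² = 1600 reaches it, so n = 2.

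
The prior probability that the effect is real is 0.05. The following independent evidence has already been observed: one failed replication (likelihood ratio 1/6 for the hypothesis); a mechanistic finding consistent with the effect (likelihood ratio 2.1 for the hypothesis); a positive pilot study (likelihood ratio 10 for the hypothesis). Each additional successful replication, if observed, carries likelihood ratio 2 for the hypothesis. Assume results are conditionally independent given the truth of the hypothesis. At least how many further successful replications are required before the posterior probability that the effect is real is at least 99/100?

10

Prior odds = 0.05/0.95 = 1/19.
Combined Bayes factor of the evidence already in hand = (1/6) × 2.1 × 10 = 3.5.
Odds after that evidence = (1/19) × 3.5 = 7/38.
Target odds = 0.99/0.01 = 99.
Need 2ⁿ ≥ 99 ÷ (7/38) = 3762/7.
2⁹ = 512 falls short of 3762/7 but 2¹⁰ = 1024 reaches it, so n = 10.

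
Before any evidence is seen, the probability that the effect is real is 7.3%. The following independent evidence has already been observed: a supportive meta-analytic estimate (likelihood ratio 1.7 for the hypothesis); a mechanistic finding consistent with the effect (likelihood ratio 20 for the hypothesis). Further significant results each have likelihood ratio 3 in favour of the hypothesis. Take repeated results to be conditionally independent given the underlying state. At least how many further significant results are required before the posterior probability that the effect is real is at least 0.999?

6

Prior odds = 0.073/0.927 = 73/927.
Combined Bayes factor of the evidence already in hand = 1.7 × 20 = 34.
Odds after that evidence = (73/927) × 34 = 2482/927.
Target odds = 0.999/0.001 = 999.
Need 3ⁿ ≥ 999 ÷ (2482/927) = 926073/2482.
3⁵ = 243 falls short of 926073/2482 but 3⁶ = 729 reaches it, so n = 6.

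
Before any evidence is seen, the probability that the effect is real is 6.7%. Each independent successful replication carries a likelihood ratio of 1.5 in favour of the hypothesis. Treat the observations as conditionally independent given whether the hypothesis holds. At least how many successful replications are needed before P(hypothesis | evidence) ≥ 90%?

Prior odds: 0.067 ÷ 0.933 = 67/933.
Likelihood ratio per successful replication = 1.5.
Target posterior odds = 0.9/0.1 = 9.
Require 1.5ⁿ ≥ 9 ÷ (67/933) = 8397/67.
1.5¹¹ = 177147/2048 falls short of 8397/67 but 1.5¹² = 531441/4096 reaches it, so n = 12.

12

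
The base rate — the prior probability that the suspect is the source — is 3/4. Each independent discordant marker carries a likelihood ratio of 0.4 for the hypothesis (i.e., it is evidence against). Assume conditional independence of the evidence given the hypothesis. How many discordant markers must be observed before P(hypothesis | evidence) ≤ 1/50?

6

Prior odds = 0.75/0.25 = 3.
Likelihood ratio per discordant marker = 0.4.
Target posterior odds = 0.02/0.98 = 1/49.
Require 0.4ⁿ ≤ 1/49 ÷ 3 = 1/147.
0.4⁵ = 0.01024 is still above 1/147 but 0.4⁶ = 64/15625 is at or below it, so n = 6.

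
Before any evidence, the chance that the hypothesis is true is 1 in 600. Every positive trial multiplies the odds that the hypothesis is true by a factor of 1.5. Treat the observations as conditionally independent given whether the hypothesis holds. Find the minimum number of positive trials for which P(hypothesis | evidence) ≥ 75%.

Prior odds: (1/600) ÷ (599/600) = 1/599.
Likelihood ratio per positive trial = 1.5.
Target posterior odds = 0.75/0.25 = 3.
Require 1.5ⁿ ≥ 3 ÷ (1/599) = 1797.
1.5¹⁸ = 387420489/262144 falls short of 1797 but 1.5¹⁹ ≈2216.84 reaches it, so n = 19.

19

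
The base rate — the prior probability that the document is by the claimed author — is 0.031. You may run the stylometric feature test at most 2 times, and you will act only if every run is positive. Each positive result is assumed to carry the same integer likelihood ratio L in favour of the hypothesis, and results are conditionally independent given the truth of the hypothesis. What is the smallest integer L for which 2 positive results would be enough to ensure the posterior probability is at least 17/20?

Prior odds = 0.031/0.969 = 31/969.
Target odds = 0.85/0.15 = 17/3.
Need L² ≥ 17/3 ÷ (31/969) = 5491/31.
13² = 169 < 5491/31 ≤ 196 = 14², so L = 14.

14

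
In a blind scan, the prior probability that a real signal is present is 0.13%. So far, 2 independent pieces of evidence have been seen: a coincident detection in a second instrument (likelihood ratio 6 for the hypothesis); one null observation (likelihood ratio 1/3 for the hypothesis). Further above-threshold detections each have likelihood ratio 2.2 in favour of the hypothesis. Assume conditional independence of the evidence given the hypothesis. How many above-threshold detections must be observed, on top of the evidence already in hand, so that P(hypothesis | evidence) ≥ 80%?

Prior odds = 0.0013/0.9987 = 13/9987.
Combined Bayes factor of the evidence already in hand = 6 × (1/3) = 2.
Odds after that evidence = (13/9987) × 2 = 26/9987.
Target odds = 0.8/0.2 = 4.
Need 2.2ⁿ ≥ 4 ÷ (26/9987) = 19974/13.
2.2⁹ ≈1207.27 falls short of 19974/13 but 2.2¹⁰ ≈2655.99 reaches it, so n = 10.

10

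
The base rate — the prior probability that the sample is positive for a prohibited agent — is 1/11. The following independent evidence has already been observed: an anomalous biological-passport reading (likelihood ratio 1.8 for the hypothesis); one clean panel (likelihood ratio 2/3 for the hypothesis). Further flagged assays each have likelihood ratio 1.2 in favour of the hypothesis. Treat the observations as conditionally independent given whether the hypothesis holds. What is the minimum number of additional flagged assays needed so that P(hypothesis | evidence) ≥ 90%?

Prior odds = (1/11)/(10/11) = 0.1.
Combined Bayes factor of the evidence already in hand = 1.8 × (2/3) = 1.2.
Odds after that evidence = 0.1 × 1.2 = 0.12.
Target odds = 0.9/0.1 = 9.
Need 1.2ⁿ ≥ 9 ÷ 0.12 = 75.
1.2²³ ≈66.2474 falls short of 75 but 1.2²⁴ ≈79.4968 reaches it, so n = 24.

24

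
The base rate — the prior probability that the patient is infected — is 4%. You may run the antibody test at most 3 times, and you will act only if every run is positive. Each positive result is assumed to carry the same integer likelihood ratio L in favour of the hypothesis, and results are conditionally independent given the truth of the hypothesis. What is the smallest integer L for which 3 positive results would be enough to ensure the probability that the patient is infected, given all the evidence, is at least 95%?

Prior odds = 0.04/0.96 = 1/24.
Target odds = 0.95/0.05 = 19.
Need L³ ≥ 19 ÷ (1/24) = 456.
7³ = 343 < 456 ≤ 512 = 8³, so L = 8.

8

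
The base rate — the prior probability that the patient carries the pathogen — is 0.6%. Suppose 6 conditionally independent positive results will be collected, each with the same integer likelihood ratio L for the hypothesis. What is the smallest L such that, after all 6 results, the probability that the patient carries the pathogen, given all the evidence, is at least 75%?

Prior odds = 0.006/0.994 = 3/497.
Target odds = 0.75/0.25 = 3.
Need L⁶ ≥ 3 ÷ (3/497) = 497.
2⁶ = 64 < 497 ≤ 729 = 3⁶, so L = 3.

3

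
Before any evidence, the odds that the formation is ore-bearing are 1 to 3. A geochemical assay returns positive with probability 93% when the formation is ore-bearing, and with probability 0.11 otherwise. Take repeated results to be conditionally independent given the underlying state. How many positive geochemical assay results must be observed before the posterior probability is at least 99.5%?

Prior odds = 1/3.
Likelihood ratio of a positive result = 0.93/0.11 = 93/11.
Target posterior odds = 0.995/0.005 = 199.
Need (1/3) × (93/11)ⁿ ≥ 199, i.e. (93/11)ⁿ ≥ 597.
(93/11)² = 8649/121 falls short of 597 but (93/11)³ = 804357/1331 reaches it, so n = 3.

3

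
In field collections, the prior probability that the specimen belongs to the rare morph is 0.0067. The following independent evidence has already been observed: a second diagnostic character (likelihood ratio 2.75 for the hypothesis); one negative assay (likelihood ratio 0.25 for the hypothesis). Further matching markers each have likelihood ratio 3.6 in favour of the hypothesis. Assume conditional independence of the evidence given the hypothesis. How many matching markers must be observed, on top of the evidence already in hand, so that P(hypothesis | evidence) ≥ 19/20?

7

Prior odds = 0.0067/0.9933 = 67/9933.
Combined Bayes factor of the evidence already in hand = 2.75 × 0.25 = 0.6875.
Odds after that evidence = (67/9933) × 0.6875 = 67/14448.
Target odds = 0.95/0.05 = 19.
Need 3.6ⁿ ≥ 19 ÷ (67/14448) = 274512/67.
3.6⁶ = 34012224/15625 falls short of 274512/67 but 3.6⁷ = 612220032/78125 reaches it, so n = 7.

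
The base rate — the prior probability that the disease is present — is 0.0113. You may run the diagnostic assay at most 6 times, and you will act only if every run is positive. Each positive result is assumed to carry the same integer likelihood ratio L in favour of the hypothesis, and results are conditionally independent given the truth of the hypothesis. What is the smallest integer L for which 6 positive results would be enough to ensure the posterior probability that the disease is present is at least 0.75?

3

Prior odds = 0.0113/0.9887 = 113/9887.
Target odds = 0.75/0.25 = 3.
Need L⁶ ≥ 3 ÷ (113/9887) = 29661/113.
2⁶ = 64 < 29661/113 ≤ 729 = 3⁶, so L = 3.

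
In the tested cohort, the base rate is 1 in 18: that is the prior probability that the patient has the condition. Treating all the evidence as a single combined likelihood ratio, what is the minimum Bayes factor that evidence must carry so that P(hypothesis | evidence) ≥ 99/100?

1683

Prior odds = (1/18)/(17/18) = 1/17.
Target odds = 0.99/0.01 = 99.
Required Bayes factor = 99 ÷ (1/17) = 1683.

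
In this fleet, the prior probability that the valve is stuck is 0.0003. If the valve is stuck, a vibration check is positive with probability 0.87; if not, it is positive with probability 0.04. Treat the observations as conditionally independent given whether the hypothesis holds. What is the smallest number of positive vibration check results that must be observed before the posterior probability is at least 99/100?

5

Prior odds = 0.0003/0.9997 = 3/9997.
Likelihood ratio of a positive = 0.87/0.04 = 21.75.
Target posterior odds = 0.99/0.01 = 99.
Need (3/9997) × 21.75ⁿ ≥ 99, i.e. 21.75ⁿ ≥ 329901.
21.75⁴ = 57289761/256 falls short of 329901 but 21.75⁵ ≈4.86739e+06 reaches it, so n = 5.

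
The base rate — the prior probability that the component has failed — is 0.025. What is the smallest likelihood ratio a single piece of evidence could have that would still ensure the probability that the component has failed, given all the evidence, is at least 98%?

Prior odds = 0.025/0.975 = 1/39.
Target odds = 0.98/0.02 = 49.
Required Bayes factor = 49 ÷ (1/39) = 1911.

1911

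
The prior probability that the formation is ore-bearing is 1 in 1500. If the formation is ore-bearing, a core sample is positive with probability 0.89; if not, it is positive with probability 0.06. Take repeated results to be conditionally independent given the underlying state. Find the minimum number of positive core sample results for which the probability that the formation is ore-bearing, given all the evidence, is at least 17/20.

Prior odds: (1/1500) ÷ (1499/1500) = 1/1499.
Likelihood ratio of a positive = 0.89/0.06 = 89/6.
Target odds: 0.85 ÷ 0.15 = 17/3.
Require (89/6)ⁿ ≥ 17/3 ÷ (1/1499) = 25483/3.
(89/6)³ = 704969/216 falls short of 25483/3 but (89/6)⁴ = 62742241/1296 reaches it, so n = 4.

4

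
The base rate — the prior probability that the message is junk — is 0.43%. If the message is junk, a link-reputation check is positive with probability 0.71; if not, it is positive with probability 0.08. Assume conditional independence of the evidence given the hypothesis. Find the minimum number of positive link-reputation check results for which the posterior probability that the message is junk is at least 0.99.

Prior odds = 0.0043/0.9957 = 43/9957.
Likelihood ratio of a positive = 0.71/0.08 = 8.875.
Target odds: 0.99 ÷ 0.01 = 99.
Need (43/9957) × 8.875ⁿ ≥ 99, i.e. 8.875ⁿ ≥ 985743/43.
8.875⁴ = 25411681/4096 falls short of 985743/43 but 8.875⁵ ≈55060.7 reaches it, so n = 5.

5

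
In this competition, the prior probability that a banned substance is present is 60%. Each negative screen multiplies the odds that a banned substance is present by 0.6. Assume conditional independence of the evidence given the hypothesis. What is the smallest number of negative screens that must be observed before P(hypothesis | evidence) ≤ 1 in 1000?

Prior odds = 0.6/0.4 = 1.5.
Likelihood ratio per negative screen = 0.6.
Target posterior odds = 0.001/0.999 = 1/999.
Need 1.5 × 0.6ⁿ ≤ 1/999, i.e. 0.6ⁿ ≤ 2/2997.
0.6¹⁴ ≈0.000783642 is still above 2/2997 but 0.6¹⁵ ≈0.000470185 is at or below it, so n = 15.

15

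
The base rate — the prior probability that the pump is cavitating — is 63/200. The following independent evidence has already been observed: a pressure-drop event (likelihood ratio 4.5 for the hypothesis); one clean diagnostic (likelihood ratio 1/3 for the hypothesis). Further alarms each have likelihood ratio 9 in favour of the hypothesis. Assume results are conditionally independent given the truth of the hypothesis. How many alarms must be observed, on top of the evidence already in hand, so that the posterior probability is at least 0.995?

3

Prior odds = 0.315/0.685 = 63/137.
Combined Bayes factor of the evidence already in hand = 4.5 × (1/3) = 1.5.
Odds after that evidence = (63/137) × 1.5 = 189/274.
Target odds = 0.995/0.005 = 199.
Need 9ⁿ ≥ 199 ÷ (189/274) = 54526/189.
9² = 81 falls short of 54526/189 but 9³ = 729 reaches it, so n = 3.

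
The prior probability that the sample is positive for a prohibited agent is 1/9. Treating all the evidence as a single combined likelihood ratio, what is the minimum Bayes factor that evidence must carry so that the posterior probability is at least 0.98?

392

Prior odds = (1/9)/(8/9) = 0.125.
Target odds = 0.98/0.02 = 49.
Required Bayes factor = 49 ÷ 0.125 = 392.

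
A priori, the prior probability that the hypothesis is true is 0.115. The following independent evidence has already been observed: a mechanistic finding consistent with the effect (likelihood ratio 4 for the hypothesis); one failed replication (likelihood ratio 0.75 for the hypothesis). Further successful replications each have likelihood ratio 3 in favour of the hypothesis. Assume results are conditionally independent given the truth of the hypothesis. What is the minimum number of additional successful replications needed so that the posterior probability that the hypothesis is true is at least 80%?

Prior odds = 0.115/0.885 = 23/177.
Combined Bayes factor of the evidence already in hand = 4 × 0.75 = 3.
Odds after that evidence = (23/177) × 3 = 23/59.
Target odds = 0.8/0.2 = 4.
Need 3ⁿ ≥ 4 ÷ (23/59) = 236/23.
3² = 9 falls short of 236/23 but 3³ = 27 reaches it, so n = 3.

3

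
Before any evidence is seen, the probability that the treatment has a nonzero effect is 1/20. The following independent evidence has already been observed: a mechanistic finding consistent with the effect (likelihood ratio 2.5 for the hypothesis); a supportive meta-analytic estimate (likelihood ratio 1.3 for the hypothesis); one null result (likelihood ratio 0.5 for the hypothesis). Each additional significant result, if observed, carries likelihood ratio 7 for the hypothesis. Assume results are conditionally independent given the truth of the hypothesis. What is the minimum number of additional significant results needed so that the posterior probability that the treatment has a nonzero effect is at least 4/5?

2

Prior odds = 0.05/0.95 = 1/19.
Combined Bayes factor of the evidence already in hand = 2.5 × 1.3 × 0.5 = 1.625.
Odds after that evidence = (1/19) × 1.625 = 13/152.
Target odds = 0.8/0.2 = 4.
Need 7ⁿ ≥ 4 ÷ (13/152) = 608/13.
7¹ = 7 falls short of 608/13 but 7² = 49 reaches it, so n = 2.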